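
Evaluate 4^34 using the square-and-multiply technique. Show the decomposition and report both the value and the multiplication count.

Computing 4^34 by squaring (build up from 4^1; each line after the first costs one multiplication):

4^1 = 4
4^2 = (4^1)^2 = 4^2 = 16
4^4 = (4^2)^2 = 16^2 = 256
4^8 = (4^4)^2 = 256^2 = 65536
4^16 = (4^8)^2 = 65536^2 = 4294967296
4^17 = 4 * 4^16 = 4 * 4294967296 = 17179869184
4^34 = (4^17)^2 = 17179869184^2 = 295147905179352825856

Result: 295147905179352825856
Multiplications needed: 6 (6 lines after 4^1)

4^34 = 295147905179352825856. Using exponentiation by squaring, this requires 6 multiplications. The key idea: if the exponent is even, square the half-power; if odd, multiply by the base once.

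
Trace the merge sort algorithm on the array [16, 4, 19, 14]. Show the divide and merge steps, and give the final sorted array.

Merge sort trace:

Split: [16, 4, 19, 14] -> [16, 4] and [19, 14]
  Split: [16, 4] -> [16] and [4]
  Merge: [16] + [4] -> [4, 16]
  Split: [19, 14] -> [19] and [14]
  Merge: [19] + [14] -> [14, 19]
Merge: [4, 16] + [14, 19] -> [4, 14, 16, 19]

Final sorted array: [4, 14, 16, 19]

The merge sort proceeds by recursively splitting the array and merging sorted halves.
After all merges, the sorted array is [4, 14, 16, 19].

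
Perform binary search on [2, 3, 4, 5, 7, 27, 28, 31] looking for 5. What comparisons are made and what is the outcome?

Binary search for 5 in [2, 3, 4, 5, 7, 27, 28, 31]:

lo=0, hi=7, mid=3, arr[mid]=5 -> Found target at index 3!

Binary search finds 5 at index 3 after 1 comparisons. The search repeatedly halves the search space by comparing with the middle element.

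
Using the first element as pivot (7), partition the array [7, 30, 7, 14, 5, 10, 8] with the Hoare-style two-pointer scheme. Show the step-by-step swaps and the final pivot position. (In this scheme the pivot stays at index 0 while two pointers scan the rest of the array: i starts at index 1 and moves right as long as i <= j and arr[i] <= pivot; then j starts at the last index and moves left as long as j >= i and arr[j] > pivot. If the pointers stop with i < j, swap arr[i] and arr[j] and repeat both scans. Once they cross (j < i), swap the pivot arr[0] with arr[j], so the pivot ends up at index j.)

Hoare-style two-pointer partition with pivot = 7:

Initial array: [7, 30, 7, 14, 5, 10, 8]

Pointers start at i = 1, j = 6.
i stops at index 1 (arr[1]=30 > 7), j stops at index 4 (arr[4]=5 <= 7): swap arr[1] and arr[4], array becomes [7, 5, 7, 14, 30, 10, 8]
i ends at 3, j ends at 2: the pointers have crossed (j < i), so scanning stops.

Swap pivot arr[0] with arr[2] to place pivot at position 2: [7, 5, 7, 14, 30, 10, 8]
Pivot position: 2

After partitioning with pivot 7, the array becomes [7, 5, 7, 14, 30, 10, 8]. The pivot is placed at index 2. All elements to the left of the pivot are <= 7, and all elements to the right are > 7.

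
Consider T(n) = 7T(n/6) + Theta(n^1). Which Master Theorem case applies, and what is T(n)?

Master Theorem for T(n) = 7T(n/6) + O(n^1):

a = 7, b = 6, c = 1
log_b(a) = log_6(7) = 1.0860

Case 1: c = 1 < log_6(7) = 1.0860
T(n) = O(n^(log_6 7))

For T(n) = 7T(n/6) + O(n^1): log_6(7) = 1.0860. This is Case 1 of the Master Theorem (c < log_b(a), work dominated by leaves), giving O(n^(log_6 7)).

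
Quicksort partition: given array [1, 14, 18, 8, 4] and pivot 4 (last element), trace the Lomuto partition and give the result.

Lomuto partition with pivot = 4:

Initial array: [1, 14, 18, 8, 4]

arr[0]=1 <= 4: swap with position 0, array becomes [1, 14, 18, 8, 4]
arr[1]=14 > 4: no swap
arr[2]=18 > 4: no swap
arr[3]=8 > 4: no swap

Place pivot at position 1: [1, 4, 18, 8, 14]
Pivot position: 1

After partitioning with pivot 4, the array becomes [1, 4, 18, 8, 14]. The pivot is placed at index 1. All elements to the left of the pivot are <= 4, and all elements to the right are > 4.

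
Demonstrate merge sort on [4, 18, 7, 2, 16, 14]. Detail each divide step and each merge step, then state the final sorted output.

Merge sort trace:

Split: [4, 18, 7, 2, 16, 14] -> [4, 18, 7] and [2, 16, 14]
  Split: [4, 18, 7] -> [4] and [18, 7]
    Split: [18, 7] -> [18] and [7]
    Merge: [18] + [7] -> [7, 18]
  Merge: [4] + [7, 18] -> [4, 7, 18]
  Split: [2, 16, 14] -> [2] and [16, 14]
    Split: [16, 14] -> [16] and [14]
    Merge: [16] + [14] -> [14, 16]
  Merge: [2] + [14, 16] -> [2, 14, 16]
Merge: [4, 7, 18] + [2, 14, 16] -> [2, 4, 7, 14, 16, 18]

Final sorted array: [2, 4, 7, 14, 16, 18]

The merge sort proceeds by recursively splitting the array and merging sorted halves.
After all merges, the sorted array is [2, 4, 7, 14, 16, 18].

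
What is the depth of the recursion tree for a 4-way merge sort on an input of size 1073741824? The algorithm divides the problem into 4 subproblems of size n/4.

For divide and conquer with division factor 4:

Problem sizes at each level:
Level 0: 1073741824
Level 1: 268435456
Level 2: 67108864
Level 3: 16777216
Level 4: 4194304
Level 5: 1048576
Level 6: 262144
Level 7: 65536
Level 8: 16384
Level 9: 4096
Level 10: 1024
Level 11: 256
Level 12: 64
Level 13: 16
Level 14: 4
Level 15: 1

The root is level 0 and the size-1 base case is level 15 (the tree spans levels 0 through 15, i.e. 16 levels counting the root), so the depth is the number of divisions: log_4(1073741824) = 15

The recursion tree depth is log_4(1073741824) = 15. At each level, the problem size is divided by 4, so it takes 15 divisions to reduce to a base case of size 1. The algorithm makes 4 recursive calls at each level.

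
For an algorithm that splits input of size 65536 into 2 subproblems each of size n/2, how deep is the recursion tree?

For divide and conquer with division factor 2:

Problem sizes at each level:
Level 0: 65536
Level 1: 32768
Level 2: 16384
Level 3: 8192
Level 4: 4096
Level 5: 2048
Level 6: 1024
Level 7: 512
Level 8: 256
Level 9: 128
Level 10: 64
Level 11: 32
Level 12: 16
Level 13: 8
Level 14: 4
Level 15: 2
Level 16: 1

The root is level 0 and the size-1 base case is level 16 (the tree spans levels 0 through 16, i.e. 17 levels counting the root), so the depth is the number of divisions: log_2(65536) = 16

The recursion tree depth is log_2(65536) = 16. At each level, the problem size is divided by 2, so it takes 16 divisions to reduce to a base case of size 1. The algorithm makes 2 recursive calls at each level.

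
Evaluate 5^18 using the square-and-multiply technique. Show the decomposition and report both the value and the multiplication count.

Computing 5^18 by squaring (build up from 5^1; each line after the first costs one multiplication):

5^1 = 5
5^2 = (5^1)^2 = 5^2 = 25
5^4 = (5^2)^2 = 25^2 = 625
5^8 = (5^4)^2 = 625^2 = 390625
5^9 = 5 * 5^8 = 5 * 390625 = 1953125
5^18 = (5^9)^2 = 1953125^2 = 3814697265625

Result: 3814697265625
Multiplications needed: 5 (5 lines after 5^1)

5^18 = 3814697265625. Using exponentiation by squaring, this requires 5 multiplications. The key idea: if the exponent is even, square the half-power; if odd, multiply by the base once.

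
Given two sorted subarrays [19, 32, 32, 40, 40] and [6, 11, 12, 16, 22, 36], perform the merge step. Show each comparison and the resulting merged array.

Merging process:

Compare 19 vs 6: take 6 from right. Merged: [6]
Compare 19 vs 11: take 11 from right. Merged: [6, 11]
Compare 19 vs 12: take 12 from right. Merged: [6, 11, 12]
Compare 19 vs 16: take 16 from right. Merged: [6, 11, 12, 16]
Compare 19 vs 22: take 19 from left. Merged: [6, 11, 12, 16, 19]
Compare 32 vs 22: take 22 from right. Merged: [6, 11, 12, 16, 19, 22]
Compare 32 vs 36: take 32 from left. Merged: [6, 11, 12, 16, 19, 22, 32]
Compare 32 vs 36: take 32 from left. Merged: [6, 11, 12, 16, 19, 22, 32, 32]
Compare 40 vs 36: take 36 from right. Merged: [6, 11, 12, 16, 19, 22, 32, 32, 36]
Append remaining from left: [40, 40]. Merged: [6, 11, 12, 16, 19, 22, 32, 32, 36, 40, 40]

Final merged array: [6, 11, 12, 16, 19, 22, 32, 32, 36, 40, 40]
Total comparisons: 9

The merged array is [6, 11, 12, 16, 19, 22, 32, 32, 36, 40, 40], requiring 9 comparisons. The merge step runs in O(n) time where n is the total number of elements.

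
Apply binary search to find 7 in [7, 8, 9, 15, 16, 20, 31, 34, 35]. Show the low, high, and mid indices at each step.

Binary search for 7 in [7, 8, 9, 15, 16, 20, 31, 34, 35]:

lo=0, hi=8, mid=4, arr[mid]=16 -> 16 > 7, search left half
lo=0, hi=3, mid=1, arr[mid]=8 -> 8 > 7, search left half
lo=0, hi=0, mid=0, arr[mid]=7 -> Found target at index 0!

Binary search finds 7 at index 0 after 3 comparisons. The search repeatedly halves the search space by comparing with the middle element.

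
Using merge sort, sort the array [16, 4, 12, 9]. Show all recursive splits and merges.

Merge sort trace:

Split: [16, 4, 12, 9] -> [16, 4] and [12, 9]
  Split: [16, 4] -> [16] and [4]
  Merge: [16] + [4] -> [4, 16]
  Split: [12, 9] -> [12] and [9]
  Merge: [12] + [9] -> [9, 12]
Merge: [4, 16] + [9, 12] -> [4, 9, 12, 16]

Final sorted array: [4, 9, 12, 16]

The merge sort proceeds by recursively splitting the array and merging sorted halves.
After all merges, the sorted array is [4, 9, 12, 16].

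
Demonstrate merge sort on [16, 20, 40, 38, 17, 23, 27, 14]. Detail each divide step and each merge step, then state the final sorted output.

Merge sort trace:

Split: [16, 20, 40, 38, 17, 23, 27, 14] -> [16, 20, 40, 38] and [17, 23, 27, 14]
  Split: [16, 20, 40, 38] -> [16, 20] and [40, 38]
    Split: [16, 20] -> [16] and [20]
    Merge: [16] + [20] -> [16, 20]
    Split: [40, 38] -> [40] and [38]
    Merge: [40] + [38] -> [38, 40]
  Merge: [16, 20] + [38, 40] -> [16, 20, 38, 40]
  Split: [17, 23, 27, 14] -> [17, 23] and [27, 14]
    Split: [17, 23] -> [17] and [23]
    Merge: [17] + [23] -> [17, 23]
    Split: [27, 14] -> [27] and [14]
    Merge: [27] + [14] -> [14, 27]
  Merge: [17, 23] + [14, 27] -> [14, 17, 23, 27]
Merge: [16, 20, 38, 40] + [14, 17, 23, 27] -> [14, 16, 17, 20, 23, 27, 38, 40]

Final sorted array: [14, 16, 17, 20, 23, 27, 38, 40]

The merge sort proceeds by recursively splitting the array and merging sorted halves.
After all merges, the sorted array is [14, 16, 17, 20, 23, 27, 38, 40].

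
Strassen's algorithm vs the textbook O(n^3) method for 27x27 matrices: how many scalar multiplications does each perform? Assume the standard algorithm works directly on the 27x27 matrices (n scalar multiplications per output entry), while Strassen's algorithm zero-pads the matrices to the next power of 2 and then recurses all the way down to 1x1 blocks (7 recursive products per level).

Matrix multiplication for 27x27 matrices:

Strassen's algorithm requires power-of-2 dimensions. Pad 27x27 to 32x32 (next power of 2).

Standard algorithm: 27^3 = 19683 multiplications
Strassen's algorithm: 7^(log2(32)) = 7^5 = 16807 multiplications
Savings: 19683 - 16807 = 2876 multiplications

Standard: 19683 multiplications (27^3). Strassen: 16807 multiplications (7^5, after padding to 32x32). Strassen reduces 8 recursive multiplications to 7 at each level.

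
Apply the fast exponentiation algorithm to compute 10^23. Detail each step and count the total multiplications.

Computing 10^23 by squaring (build up from 10^1; each line after the first costs one multiplication):

10^1 = 10
10^2 = (10^1)^2 = 10^2 = 100
10^4 = (10^2)^2 = 100^2 = 10000
10^5 = 10 * 10^4 = 10 * 10000 = 100000
10^10 = (10^5)^2 = 100000^2 = 10000000000
10^11 = 10 * 10^10 = 10 * 10000000000 = 100000000000
10^22 = (10^11)^2 = 100000000000^2 = 10000000000000000000000
10^23 = 10 * 10^22 = 10 * 10000000000000000000000 = 100000000000000000000000

Result: 100000000000000000000000
Multiplications needed: 7 (7 lines after 10^1)

10^23 = 100000000000000000000000. Using exponentiation by squaring, this requires 7 multiplications. The key idea: if the exponent is even, square the half-power; if odd, multiply by the base once.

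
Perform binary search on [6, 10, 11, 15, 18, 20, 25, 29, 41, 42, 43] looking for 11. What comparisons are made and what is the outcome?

Binary search for 11 in [6, 10, 11, 15, 18, 20, 25, 29, 41, 42, 43]:

lo=0, hi=10, mid=5, arr[mid]=20 -> 20 > 11, search left half
lo=0, hi=4, mid=2, arr[mid]=11 -> Found target at index 2!

Binary search finds 11 at index 2 after 2 comparisons. The search repeatedly halves the search space by comparing with the middle element.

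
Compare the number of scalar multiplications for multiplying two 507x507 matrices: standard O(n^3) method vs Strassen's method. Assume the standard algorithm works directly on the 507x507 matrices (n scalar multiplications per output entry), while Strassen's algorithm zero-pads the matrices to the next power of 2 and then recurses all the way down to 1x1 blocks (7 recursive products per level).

Matrix multiplication for 507x507 matrices:

Strassen's algorithm requires power-of-2 dimensions. Pad 507x507 to 512x512 (next power of 2).

Standard algorithm: 507^3 = 130323843 multiplications
Strassen's algorithm: 7^(log2(512)) = 7^9 = 40353607 multiplications
Savings: 130323843 - 40353607 = 89970236 multiplications

Standard: 130323843 multiplications (507^3). Strassen: 40353607 multiplications (7^9, after padding to 512x512). Strassen reduces 8 recursive multiplications to 7 at each level.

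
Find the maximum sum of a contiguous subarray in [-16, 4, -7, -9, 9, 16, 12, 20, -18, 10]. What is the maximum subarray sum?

Using Kadane's algorithm on [-16, 4, -7, -9, 9, 16, 12, 20, -18, 10]:

Scanning through the array:
Position 1 (value 4): max_ending_here = 4, max_so_far = 4
Position 2 (value -7): max_ending_here = -3, max_so_far = 4
Position 3 (value -9): max_ending_here = -9, max_so_far = 4
Position 4 (value 9): max_ending_here = 9, max_so_far = 9
Position 5 (value 16): max_ending_here = 25, max_so_far = 25
Position 6 (value 12): max_ending_here = 37, max_so_far = 37
Position 7 (value 20): max_ending_here = 57, max_so_far = 57
Position 8 (value -18): max_ending_here = 39, max_so_far = 57
Position 9 (value 10): max_ending_here = 49, max_so_far = 57

Maximum subarray: [9, 16, 12, 20]
Maximum sum: 57

The maximum subarray is [9, 16, 12, 20] with sum 57. This subarray runs from index 4 to index 7.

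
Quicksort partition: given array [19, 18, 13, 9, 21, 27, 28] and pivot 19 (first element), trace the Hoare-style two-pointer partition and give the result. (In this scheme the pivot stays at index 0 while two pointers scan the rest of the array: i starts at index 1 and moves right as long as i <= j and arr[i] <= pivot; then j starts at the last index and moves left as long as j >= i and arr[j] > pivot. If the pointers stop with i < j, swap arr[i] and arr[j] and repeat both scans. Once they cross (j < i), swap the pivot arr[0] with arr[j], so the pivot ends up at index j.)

Hoare-style two-pointer partition with pivot = 19:

Initial array: [19, 18, 13, 9, 21, 27, 28]

Pointers start at i = 1, j = 6.
i ends at 4, j ends at 3: the pointers have crossed (j < i), so scanning stops.

Swap pivot arr[0] with arr[3] to place pivot at position 3: [9, 18, 13, 19, 21, 27, 28]
Pivot position: 3

After partitioning with pivot 19, the array becomes [9, 18, 13, 19, 21, 27, 28]. The pivot is placed at index 3. All elements to the left of the pivot are <= 19, and all elements to the right are > 19.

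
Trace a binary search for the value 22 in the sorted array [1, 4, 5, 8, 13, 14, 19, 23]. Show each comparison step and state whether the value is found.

Binary search for 22 in [1, 4, 5, 8, 13, 14, 19, 23]:

lo=0, hi=7, mid=3, arr[mid]=8 -> 8 < 22, search right half
lo=4, hi=7, mid=5, arr[mid]=14 -> 14 < 22, search right half
lo=6, hi=7, mid=6, arr[mid]=19 -> 19 < 22, search right half
lo=7, hi=7, mid=7, arr[mid]=23 -> 23 > 22, search left half
lo=7 > hi=6, target 22 not found

Binary search determines that 22 is not in the array after 4 comparisons. The search space was exhausted without finding the target.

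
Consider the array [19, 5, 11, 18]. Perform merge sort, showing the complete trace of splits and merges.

Merge sort trace:

Split: [19, 5, 11, 18] -> [19, 5] and [11, 18]
  Split: [19, 5] -> [19] and [5]
  Merge: [19] + [5] -> [5, 19]
  Split: [11, 18] -> [11] and [18]
  Merge: [11] + [18] -> [11, 18]
Merge: [5, 19] + [11, 18] -> [5, 11, 18, 19]

Final sorted array: [5, 11, 18, 19]

The merge sort proceeds by recursively splitting the array and merging sorted halves.
After all merges, the sorted array is [5, 11, 18, 19].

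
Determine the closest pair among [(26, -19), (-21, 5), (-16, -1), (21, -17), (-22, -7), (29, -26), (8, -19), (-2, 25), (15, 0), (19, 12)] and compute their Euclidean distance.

Computing all pairwise distances among 10 points:

d((26, -19), (-21, 5)) = 52.7731
d((26, -19), (-16, -1)) = 45.6946
d((26, -19), (21, -17)) = 5.3852 <-- minimum
d((26, -19), (-22, -7)) = 49.4773
d((26, -19), (29, -26)) = 7.6158
d((26, -19), (8, -19)) = 18.0
d((26, -19), (-2, 25)) = 52.1536
d((26, -19), (15, 0)) = 21.9545
d((26, -19), (19, 12)) = 31.7805
d((-21, 5), (-16, -1)) = 7.8102
d((-21, 5), (21, -17)) = 47.4131
d((-21, 5), (-22, -7)) = 12.0416
d((-21, 5), (29, -26)) = 58.8303
d((-21, 5), (8, -19)) = 37.6431
d((-21, 5), (-2, 25)) = 27.5862
d((-21, 5), (15, 0)) = 36.3456
d((-21, 5), (19, 12)) = 40.6079
d((-16, -1), (21, -17)) = 40.3113
d((-16, -1), (-22, -7)) = 8.4853
d((-16, -1), (29, -26)) = 51.4782
d((-16, -1), (8, -19)) = 30.0
d((-16, -1), (-2, 25)) = 29.5296
d((-16, -1), (15, 0)) = 31.0161
d((-16, -1), (19, 12)) = 37.3363
d((21, -17), (-22, -7)) = 44.1475
d((21, -17), (29, -26)) = 12.0416
d((21, -17), (8, -19)) = 13.1529
d((21, -17), (-2, 25)) = 47.8853
d((21, -17), (15, 0)) = 18.0278
d((21, -17), (19, 12)) = 29.0689
d((-22, -7), (29, -26)) = 54.4243
d((-22, -7), (8, -19)) = 32.311
d((-22, -7), (-2, 25)) = 37.7359
d((-22, -7), (15, 0)) = 37.6563
d((-22, -7), (19, 12)) = 45.1885
d((29, -26), (8, -19)) = 22.1359
d((29, -26), (-2, 25)) = 59.6825
d((29, -26), (15, 0)) = 29.5296
d((29, -26), (19, 12)) = 39.2938
d((8, -19), (-2, 25)) = 45.1221
d((8, -19), (15, 0)) = 20.2485
d((8, -19), (19, 12)) = 32.8938
d((-2, 25), (15, 0)) = 30.2324
d((-2, 25), (19, 12)) = 24.6982
d((15, 0), (19, 12)) = 12.6491

Closest pair: (26, -19) and (21, -17) with distance 5.3852

The closest pair is (26, -19) and (21, -17) with Euclidean distance 5.3852. For 10 points, brute-force pairwise comparison is shown above. For large n, the divide-and-conquer algorithm (sort by x, recurse on halves, check the dividing strip) achieves O(n log n).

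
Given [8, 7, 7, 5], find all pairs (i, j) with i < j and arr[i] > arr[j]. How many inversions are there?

Finding inversions in [8, 7, 7, 5]:

(0, 1): arr[0]=8 > arr[1]=7
(0, 2): arr[0]=8 > arr[2]=7
(0, 3): arr[0]=8 > arr[3]=5
(1, 3): arr[1]=7 > arr[3]=5
(2, 3): arr[2]=7 > arr[3]=5

Total inversions: 5

The array has 5 inversion(s): (0,1), (0,2), (0,3), (1,3), (2,3). Each pair (i,j) satisfies i < j and arr[i] > arr[j].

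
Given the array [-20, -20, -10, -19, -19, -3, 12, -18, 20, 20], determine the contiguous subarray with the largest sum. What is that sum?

Using Kadane's algorithm on [-20, -20, -10, -19, -19, -3, 12, -18, 20, 20]:

Scanning through the array:
Position 1 (value -20): max_ending_here = -20, max_so_far = -20
Position 2 (value -10): max_ending_here = -10, max_so_far = -10
Position 3 (value -19): max_ending_here = -19, max_so_far = -10
Position 4 (value -19): max_ending_here = -19, max_so_far = -10
Position 5 (value -3): max_ending_here = -3, max_so_far = -3
Position 6 (value 12): max_ending_here = 12, max_so_far = 12
Position 7 (value -18): max_ending_here = -6, max_so_far = 12
Position 8 (value 20): max_ending_here = 20, max_so_far = 20
Position 9 (value 20): max_ending_here = 40, max_so_far = 40

Maximum subarray: [20, 20]
Maximum sum: 40

The maximum subarray is [20, 20] with sum 40. This subarray runs from index 8 to index 9.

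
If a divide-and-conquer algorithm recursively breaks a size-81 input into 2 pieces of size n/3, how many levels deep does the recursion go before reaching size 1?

For divide and conquer with division factor 3:

Problem sizes at each level:
Level 0: 81
Level 1: 27
Level 2: 9
Level 3: 3
Level 4: 1

The root is level 0 and the size-1 base case is level 4 (the tree spans levels 0 through 4, i.e. 5 levels counting the root), so the depth is the number of divisions: log_3(81) = 4

The recursion tree depth is log_3(81) = 4. At each level, the problem size is divided by 3, so it takes 4 divisions to reduce to a base case of size 1. The algorithm makes 2 recursive calls at each level.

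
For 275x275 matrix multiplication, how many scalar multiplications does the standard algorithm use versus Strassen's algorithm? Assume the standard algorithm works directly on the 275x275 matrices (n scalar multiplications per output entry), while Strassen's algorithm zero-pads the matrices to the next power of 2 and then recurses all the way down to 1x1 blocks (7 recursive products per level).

Matrix multiplication for 275x275 matrices:

Strassen's algorithm requires power-of-2 dimensions. Pad 275x275 to 512x512 (next power of 2).

Standard algorithm: 275^3 = 20796875 multiplications
Strassen's algorithm: 7^(log2(512)) = 7^9 = 40353607 multiplications
Difference: 20796875 - 40353607 = -19556732 (Strassen uses MORE here due to padding overhead — for small or just-over-power-of-2 n, padding can outweigh the per-level savings)

Standard: 20796875 multiplications (275^3). Strassen: 40353607 multiplications (7^9, after padding to 512x512). Strassen reduces 8 recursive multiplications to 7 at each level.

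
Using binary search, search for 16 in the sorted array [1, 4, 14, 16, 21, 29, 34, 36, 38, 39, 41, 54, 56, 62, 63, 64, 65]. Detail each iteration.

Binary search for 16 in [1, 4, 14, 16, 21, 29, 34, 36, 38, 39, 41, 54, 56, 62, 63, 64, 65]:

lo=0, hi=16, mid=8, arr[mid]=38 -> 38 > 16, search left half
lo=0, hi=7, mid=3, arr[mid]=16 -> Found target at index 3!

Binary search finds 16 at index 3 after 2 comparisons. The search repeatedly halves the search space by comparing with the middle element.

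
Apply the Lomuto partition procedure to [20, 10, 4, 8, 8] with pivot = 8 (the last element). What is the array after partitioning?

Lomuto partition with pivot = 8:

Initial array: [20, 10, 4, 8, 8]

arr[0]=20 > 8: no swap
arr[1]=10 > 8: no swap
arr[2]=4 <= 8: swap with position 0, array becomes [4, 10, 20, 8, 8]
arr[3]=8 <= 8: swap with position 1, array becomes [4, 8, 20, 10, 8]

Place pivot at position 2: [4, 8, 8, 10, 20]
Pivot position: 2

After partitioning with pivot 8, the array becomes [4, 8, 8, 10, 20]. The pivot is placed at index 2. All elements to the left of the pivot are <= 8, and all elements to the right are > 8.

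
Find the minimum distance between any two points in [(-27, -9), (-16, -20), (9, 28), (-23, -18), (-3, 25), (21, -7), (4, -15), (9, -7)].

Computing all pairwise distances among 8 points:

d((-27, -9), (-16, -20)) = 15.5563
d((-27, -9), (9, 28)) = 51.6236
d((-27, -9), (-23, -18)) = 9.8489
d((-27, -9), (-3, 25)) = 41.6173
d((-27, -9), (21, -7)) = 48.0416
d((-27, -9), (4, -15)) = 31.5753
d((-27, -9), (9, -7)) = 36.0555
d((-16, -20), (9, 28)) = 54.1202
d((-16, -20), (-23, -18)) = 7.2801 <-- minimum
d((-16, -20), (-3, 25)) = 46.8402
d((-16, -20), (21, -7)) = 39.2173
d((-16, -20), (4, -15)) = 20.6155
d((-16, -20), (9, -7)) = 28.178
d((9, 28), (-23, -18)) = 56.0357
d((9, 28), (-3, 25)) = 12.3693
d((9, 28), (21, -7)) = 37.0
d((9, 28), (4, -15)) = 43.2897
d((9, 28), (9, -7)) = 35.0
d((-23, -18), (-3, 25)) = 47.4236
d((-23, -18), (21, -7)) = 45.3542
d((-23, -18), (4, -15)) = 27.1662
d((-23, -18), (9, -7)) = 33.8378
d((-3, 25), (21, -7)) = 40.0
d((-3, 25), (4, -15)) = 40.6079
d((-3, 25), (9, -7)) = 34.176
d((21, -7), (4, -15)) = 18.7883
d((21, -7), (9, -7)) = 12.0
d((4, -15), (9, -7)) = 9.434

Closest pair: (-16, -20) and (-23, -18) with distance 7.2801

The closest pair is (-16, -20) and (-23, -18) with Euclidean distance 7.2801. For 8 points, brute-force pairwise comparison is shown above. For large n, the divide-and-conquer algorithm (sort by x, recurse on halves, check the dividing strip) achieves O(n log n).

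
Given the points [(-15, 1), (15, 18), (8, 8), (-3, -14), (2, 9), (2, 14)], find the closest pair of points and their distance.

Computing all pairwise distances among 6 points:

d((-15, 1), (15, 18)) = 34.4819
d((-15, 1), (8, 8)) = 24.0416
d((-15, 1), (-3, -14)) = 19.2094
d((-15, 1), (2, 9)) = 18.7883
d((-15, 1), (2, 14)) = 21.4009
d((15, 18), (8, 8)) = 12.2066
d((15, 18), (-3, -14)) = 36.7151
d((15, 18), (2, 9)) = 15.8114
d((15, 18), (2, 14)) = 13.6015
d((8, 8), (-3, -14)) = 24.5967
d((8, 8), (2, 9)) = 6.0828
d((8, 8), (2, 14)) = 8.4853
d((-3, -14), (2, 9)) = 23.5372
d((-3, -14), (2, 14)) = 28.4429
d((2, 9), (2, 14)) = 5.0 <-- minimum

Closest pair: (2, 9) and (2, 14) with distance 5.0

The closest pair is (2, 9) and (2, 14) with Euclidean distance 5.0. For 6 points, brute-force pairwise comparison is shown above. For large n, the divide-and-conquer algorithm (sort by x, recurse on halves, check the dividing strip) achieves O(n log n).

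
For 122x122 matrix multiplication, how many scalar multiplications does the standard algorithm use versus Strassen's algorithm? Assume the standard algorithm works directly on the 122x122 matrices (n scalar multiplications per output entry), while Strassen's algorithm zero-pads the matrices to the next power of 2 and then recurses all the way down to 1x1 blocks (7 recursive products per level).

Matrix multiplication for 122x122 matrices:

Strassen's algorithm requires power-of-2 dimensions. Pad 122x122 to 128x128 (next power of 2).

Standard algorithm: 122^3 = 1815848 multiplications
Strassen's algorithm: 7^(log2(128)) = 7^7 = 823543 multiplications
Savings: 1815848 - 823543 = 992305 multiplications

Standard: 1815848 multiplications (122^3). Strassen: 823543 multiplications (7^7, after padding to 128x128). Strassen reduces 8 recursive multiplications to 7 at each level.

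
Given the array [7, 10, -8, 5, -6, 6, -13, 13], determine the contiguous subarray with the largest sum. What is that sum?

Using Kadane's algorithm on [7, 10, -8, 5, -6, 6, -13, 13]:

Scanning through the array:
Position 1 (value 10): max_ending_here = 17, max_so_far = 17
Position 2 (value -8): max_ending_here = 9, max_so_far = 17
Position 3 (value 5): max_ending_here = 14, max_so_far = 17
Position 4 (value -6): max_ending_here = 8, max_so_far = 17
Position 5 (value 6): max_ending_here = 14, max_so_far = 17
Position 6 (value -13): max_ending_here = 1, max_so_far = 17
Position 7 (value 13): max_ending_here = 14, max_so_far = 17

Maximum subarray: [7, 10]
Maximum sum: 17

The maximum subarray is [7, 10] with sum 17. This subarray runs from index 0 to index 1.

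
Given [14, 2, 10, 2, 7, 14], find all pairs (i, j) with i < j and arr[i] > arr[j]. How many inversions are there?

Finding inversions in [14, 2, 10, 2, 7, 14]:

(0, 1): arr[0]=14 > arr[1]=2
(0, 2): arr[0]=14 > arr[2]=10
(0, 3): arr[0]=14 > arr[3]=2
(0, 4): arr[0]=14 > arr[4]=7
(2, 3): arr[2]=10 > arr[3]=2
(2, 4): arr[2]=10 > arr[4]=7

Total inversions: 6

The array has 6 inversion(s): (0,1), (0,2), (0,3), (0,4), (2,3), (2,4). Each pair (i,j) satisfies i < j and arr[i] > arr[j].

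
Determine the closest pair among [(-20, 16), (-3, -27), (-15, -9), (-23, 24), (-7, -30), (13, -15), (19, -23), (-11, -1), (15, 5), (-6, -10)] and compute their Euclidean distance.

Computing all pairwise distances among 10 points:

d((-20, 16), (-3, -27)) = 46.2385
d((-20, 16), (-15, -9)) = 25.4951
d((-20, 16), (-23, 24)) = 8.544
d((-20, 16), (-7, -30)) = 47.8017
d((-20, 16), (13, -15)) = 45.2769
d((-20, 16), (19, -23)) = 55.1543
d((-20, 16), (-11, -1)) = 19.2354
d((-20, 16), (15, 5)) = 36.6879
d((-20, 16), (-6, -10)) = 29.5296
d((-3, -27), (-15, -9)) = 21.6333
d((-3, -27), (-23, 24)) = 54.7814
d((-3, -27), (-7, -30)) = 5.0 <-- minimum
d((-3, -27), (13, -15)) = 20.0
d((-3, -27), (19, -23)) = 22.3607
d((-3, -27), (-11, -1)) = 27.2029
d((-3, -27), (15, 5)) = 36.7151
d((-3, -27), (-6, -10)) = 17.2627
d((-15, -9), (-23, 24)) = 33.9559
d((-15, -9), (-7, -30)) = 22.4722
d((-15, -9), (13, -15)) = 28.6356
d((-15, -9), (19, -23)) = 36.7696
d((-15, -9), (-11, -1)) = 8.9443
d((-15, -9), (15, 5)) = 33.1059
d((-15, -9), (-6, -10)) = 9.0554
d((-23, 24), (-7, -30)) = 56.3205
d((-23, 24), (13, -15)) = 53.0754
d((-23, 24), (19, -23)) = 63.0317
d((-23, 24), (-11, -1)) = 27.7308
d((-23, 24), (15, 5)) = 42.4853
d((-23, 24), (-6, -10)) = 38.0132
d((-7, -30), (13, -15)) = 25.0
d((-7, -30), (19, -23)) = 26.9258
d((-7, -30), (-11, -1)) = 29.2746
d((-7, -30), (15, 5)) = 41.3401
d((-7, -30), (-6, -10)) = 20.025
d((13, -15), (19, -23)) = 10.0
d((13, -15), (-11, -1)) = 27.7849
d((13, -15), (15, 5)) = 20.0998
d((13, -15), (-6, -10)) = 19.6469
d((19, -23), (-11, -1)) = 37.2022
d((19, -23), (15, 5)) = 28.2843
d((19, -23), (-6, -10)) = 28.178
d((-11, -1), (15, 5)) = 26.6833
d((-11, -1), (-6, -10)) = 10.2956
d((15, 5), (-6, -10)) = 25.807

Closest pair: (-3, -27) and (-7, -30) with distance 5.0

The closest pair is (-3, -27) and (-7, -30) with Euclidean distance 5.0. For 10 points, brute-force pairwise comparison is shown above. For large n, the divide-and-conquer algorithm (sort by x, recurse on halves, check the dividing strip) achieves O(n log n).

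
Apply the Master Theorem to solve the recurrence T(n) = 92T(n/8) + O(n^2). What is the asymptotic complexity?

Master Theorem for T(n) = 92T(n/8) + O(n^2):

a = 92, b = 8, c = 2
log_b(a) = log_8(92) = 2.1745

Case 1: c = 2 < log_8(92) = 2.1745
T(n) = O(n^(log_8 92))

For T(n) = 92T(n/8) + O(n^2): log_8(92) = 2.1745. This is Case 1 of the Master Theorem (c < log_b(a), work dominated by leaves), giving O(n^(log_8 92)).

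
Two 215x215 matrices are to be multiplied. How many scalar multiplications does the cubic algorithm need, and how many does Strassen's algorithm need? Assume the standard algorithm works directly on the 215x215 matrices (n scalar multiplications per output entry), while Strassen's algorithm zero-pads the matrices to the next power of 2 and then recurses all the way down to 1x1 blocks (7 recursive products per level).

Matrix multiplication for 215x215 matrices:

Strassen's algorithm requires power-of-2 dimensions. Pad 215x215 to 256x256 (next power of 2).

Standard algorithm: 215^3 = 9938375 multiplications
Strassen's algorithm: 7^(log2(256)) = 7^8 = 5764801 multiplications
Savings: 9938375 - 5764801 = 4173574 multiplications

Standard: 9938375 multiplications (215^3). Strassen: 5764801 multiplications (7^8, after padding to 256x256). Strassen reduces 8 recursive multiplications to 7 at each level.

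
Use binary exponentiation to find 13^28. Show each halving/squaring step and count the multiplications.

Computing 13^28 by squaring (build up from 13^1; each line after the first costs one multiplication):

13^1 = 13
13^2 = (13^1)^2 = 13^2 = 169
13^3 = 13 * 13^2 = 13 * 169 = 2197
13^6 = (13^3)^2 = 2197^2 = 4826809
13^7 = 13 * 13^6 = 13 * 4826809 = 62748517
13^14 = (13^7)^2 = 62748517^2 = 3937376385699289
13^28 = (13^14)^2 = 3937376385699289^2 = 15502932802662396215269535105521

Result: 15502932802662396215269535105521
Multiplications needed: 6 (6 lines after 13^1)

13^28 = 15502932802662396215269535105521. Using exponentiation by squaring, this requires 6 multiplications. The key idea: if the exponent is even, square the half-power; if odd, multiply by the base once.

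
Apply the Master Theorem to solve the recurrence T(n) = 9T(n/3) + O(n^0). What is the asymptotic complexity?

Master Theorem for T(n) = 9T(n/3) + O(n^0):

a = 9, b = 3, c = 0
log_b(a) = log_3(9) = 2.0000

Case 1: c = 0 < log_3(9) = 2.0000
T(n) = O(n^(log_3 9)) = O(n^2)

For T(n) = 9T(n/3) + O(n^0): log_3(9) = 2.0000. This is Case 1 of the Master Theorem (c < log_b(a), work dominated by leaves), giving O(n^2).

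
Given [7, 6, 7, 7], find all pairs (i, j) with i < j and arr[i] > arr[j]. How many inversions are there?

Finding inversions in [7, 6, 7, 7]:

(0, 1): arr[0]=7 > arr[1]=6

Total inversions: 1

The array has 1 inversion(s): (0,1). Each pair (i,j) satisfies i < j and arr[i] > arr[j].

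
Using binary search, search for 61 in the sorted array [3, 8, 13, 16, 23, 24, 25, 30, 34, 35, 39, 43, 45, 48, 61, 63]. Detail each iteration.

Binary search for 61 in [3, 8, 13, 16, 23, 24, 25, 30, 34, 35, 39, 43, 45, 48, 61, 63]:

lo=0, hi=15, mid=7, arr[mid]=30 -> 30 < 61, search right half
lo=8, hi=15, mid=11, arr[mid]=43 -> 43 < 61, search right half
lo=12, hi=15, mid=13, arr[mid]=48 -> 48 < 61, search right half
lo=14, hi=15, mid=14, arr[mid]=61 -> Found target at index 14!

Binary search finds 61 at index 14 after 4 comparisons. The search repeatedly halves the search space by comparing with the middle element.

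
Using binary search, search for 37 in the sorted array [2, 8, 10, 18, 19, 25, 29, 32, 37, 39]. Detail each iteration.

Binary search for 37 in [2, 8, 10, 18, 19, 25, 29, 32, 37, 39]:

lo=0, hi=9, mid=4, arr[mid]=19 -> 19 < 37, search right half
lo=5, hi=9, mid=7, arr[mid]=32 -> 32 < 37, search right half
lo=8, hi=9, mid=8, arr[mid]=37 -> Found target at index 8!

Binary search finds 37 at index 8 after 3 comparisons. The search repeatedly halves the search space by comparing with the middle element.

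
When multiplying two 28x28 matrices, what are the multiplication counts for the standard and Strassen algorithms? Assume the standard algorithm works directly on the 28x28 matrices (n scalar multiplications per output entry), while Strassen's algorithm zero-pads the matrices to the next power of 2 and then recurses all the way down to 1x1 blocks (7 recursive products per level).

Matrix multiplication for 28x28 matrices:

Strassen's algorithm requires power-of-2 dimensions. Pad 28x28 to 32x32 (next power of 2).

Standard algorithm: 28^3 = 21952 multiplications
Strassen's algorithm: 7^(log2(32)) = 7^5 = 16807 multiplications
Savings: 21952 - 16807 = 5145 multiplications

Standard: 21952 multiplications (28^3). Strassen: 16807 multiplications (7^5, after padding to 32x32). Strassen reduces 8 recursive multiplications to 7 at each level.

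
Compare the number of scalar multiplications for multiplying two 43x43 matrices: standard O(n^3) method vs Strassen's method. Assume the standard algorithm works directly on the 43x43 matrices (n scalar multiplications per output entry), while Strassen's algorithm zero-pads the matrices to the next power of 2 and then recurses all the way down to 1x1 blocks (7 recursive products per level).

Matrix multiplication for 43x43 matrices:

Strassen's algorithm requires power-of-2 dimensions. Pad 43x43 to 64x64 (next power of 2).

Standard algorithm: 43^3 = 79507 multiplications
Strassen's algorithm: 7^(log2(64)) = 7^6 = 117649 multiplications
Difference: 79507 - 117649 = -38142 (Strassen uses MORE here due to padding overhead — for small or just-over-power-of-2 n, padding can outweigh the per-level savings)

Standard: 79507 multiplications (43^3). Strassen: 117649 multiplications (7^6, after padding to 64x64). Strassen reduces 8 recursive multiplications to 7 at each level.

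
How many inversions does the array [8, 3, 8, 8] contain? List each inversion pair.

Finding inversions in [8, 3, 8, 8]:

(0, 1): arr[0]=8 > arr[1]=3

Total inversions: 1

The array has 1 inversion(s): (0,1). Each pair (i,j) satisfies i < j and arr[i] > arr[j].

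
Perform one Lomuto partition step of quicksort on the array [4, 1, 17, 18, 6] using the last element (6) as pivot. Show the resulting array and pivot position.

Lomuto partition with pivot = 6:

Initial array: [4, 1, 17, 18, 6]

arr[0]=4 <= 6: swap with position 0, array becomes [4, 1, 17, 18, 6]
arr[1]=1 <= 6: swap with position 1, array becomes [4, 1, 17, 18, 6]
arr[2]=17 > 6: no swap
arr[3]=18 > 6: no swap

Place pivot at position 2: [4, 1, 6, 18, 17]
Pivot position: 2

After partitioning with pivot 6, the array becomes [4, 1, 6, 18, 17]. The pivot is placed at index 2. All elements to the left of the pivot are <= 6, and all elements to the right are > 6.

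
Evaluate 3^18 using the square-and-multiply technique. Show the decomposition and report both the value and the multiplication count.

Computing 3^18 by squaring (build up from 3^1; each line after the first costs one multiplication):

3^1 = 3
3^2 = (3^1)^2 = 3^2 = 9
3^4 = (3^2)^2 = 9^2 = 81
3^8 = (3^4)^2 = 81^2 = 6561
3^9 = 3 * 3^8 = 3 * 6561 = 19683
3^18 = (3^9)^2 = 19683^2 = 387420489

Result: 387420489
Multiplications needed: 5 (5 lines after 3^1)

3^18 = 387420489. Using exponentiation by squaring, this requires 5 multiplications. The key idea: if the exponent is even, square the half-power; if odd, multiply by the base once.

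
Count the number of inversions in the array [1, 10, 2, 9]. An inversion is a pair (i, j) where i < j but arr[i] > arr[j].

Finding inversions in [1, 10, 2, 9]:

(1, 2): arr[1]=10 > arr[2]=2
(1, 3): arr[1]=10 > arr[3]=9

Total inversions: 2

The array has 2 inversion(s): (1,2), (1,3). Each pair (i,j) satisfies i < j and arr[i] > arr[j].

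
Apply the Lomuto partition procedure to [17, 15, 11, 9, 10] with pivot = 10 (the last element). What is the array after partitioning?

Lomuto partition with pivot = 10:

Initial array: [17, 15, 11, 9, 10]

arr[0]=17 > 10: no swap
arr[1]=15 > 10: no swap
arr[2]=11 > 10: no swap
arr[3]=9 <= 10: swap with position 0, array becomes [9, 15, 11, 17, 10]

Place pivot at position 1: [9, 10, 11, 17, 15]
Pivot position: 1

After partitioning with pivot 10, the array becomes [9, 10, 11, 17, 15]. The pivot is placed at index 1. All elements to the left of the pivot are <= 10, and all elements to the right are > 10.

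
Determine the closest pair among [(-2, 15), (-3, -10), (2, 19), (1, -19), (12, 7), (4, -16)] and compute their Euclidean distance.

Computing all pairwise distances among 6 points:

d((-2, 15), (-3, -10)) = 25.02
d((-2, 15), (2, 19)) = 5.6569
d((-2, 15), (1, -19)) = 34.1321
d((-2, 15), (12, 7)) = 16.1245
d((-2, 15), (4, -16)) = 31.5753
d((-3, -10), (2, 19)) = 29.4279
d((-3, -10), (1, -19)) = 9.8489
d((-3, -10), (12, 7)) = 22.6716
d((-3, -10), (4, -16)) = 9.2195
d((2, 19), (1, -19)) = 38.0132
d((2, 19), (12, 7)) = 15.6205
d((2, 19), (4, -16)) = 35.0571
d((1, -19), (12, 7)) = 28.2312
d((1, -19), (4, -16)) = 4.2426 <-- minimum
d((12, 7), (4, -16)) = 24.3516

Closest pair: (1, -19) and (4, -16) with distance 4.2426

The closest pair is (1, -19) and (4, -16) with Euclidean distance 4.2426. For 6 points, brute-force pairwise comparison is shown above. For large n, the divide-and-conquer algorithm (sort by x, recurse on halves, check the dividing strip) achieves O(n log n).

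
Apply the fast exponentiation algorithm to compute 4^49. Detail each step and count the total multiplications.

Computing 4^49 by squaring (build up from 4^1; each line after the first costs one multiplication):

4^1 = 4
4^2 = (4^1)^2 = 4^2 = 16
4^3 = 4 * 4^2 = 4 * 16 = 64
4^6 = (4^3)^2 = 64^2 = 4096
4^12 = (4^6)^2 = 4096^2 = 16777216
4^24 = (4^12)^2 = 16777216^2 = 281474976710656
4^48 = (4^24)^2 = 281474976710656^2 = 79228162514264337593543950336
4^49 = 4 * 4^48 = 4 * 79228162514264337593543950336 = 316912650057057350374175801344

Result: 316912650057057350374175801344
Multiplications needed: 7 (7 lines after 4^1)

4^49 = 316912650057057350374175801344. Using exponentiation by squaring, this requires 7 multiplications. The key idea: if the exponent is even, square the half-power; if odd, multiply by the base once.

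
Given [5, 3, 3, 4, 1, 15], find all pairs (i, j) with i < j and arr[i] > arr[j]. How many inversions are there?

Finding inversions in [5, 3, 3, 4, 1, 15]:

(0, 1): arr[0]=5 > arr[1]=3
(0, 2): arr[0]=5 > arr[2]=3
(0, 3): arr[0]=5 > arr[3]=4
(0, 4): arr[0]=5 > arr[4]=1
(1, 4): arr[1]=3 > arr[4]=1
(2, 4): arr[2]=3 > arr[4]=1
(3, 4): arr[3]=4 > arr[4]=1

Total inversions: 7

The array has 7 inversion(s): (0,1), (0,2), (0,3), (0,4), (1,4), (2,4), (3,4). Each pair (i,j) satisfies i < j and arr[i] > arr[j].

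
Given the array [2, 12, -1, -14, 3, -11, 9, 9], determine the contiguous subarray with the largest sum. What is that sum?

Using Kadane's algorithm on [2, 12, -1, -14, 3, -11, 9, 9]:

Scanning through the array:
Position 1 (value 12): max_ending_here = 14, max_so_far = 14
Position 2 (value -1): max_ending_here = 13, max_so_far = 14
Position 3 (value -14): max_ending_here = -1, max_so_far = 14
Position 4 (value 3): max_ending_here = 3, max_so_far = 14
Position 5 (value -11): max_ending_here = -8, max_so_far = 14
Position 6 (value 9): max_ending_here = 9, max_so_far = 14
Position 7 (value 9): max_ending_here = 18, max_so_far = 18

Maximum subarray: [9, 9]
Maximum sum: 18

The maximum subarray is [9, 9] with sum 18. This subarray runs from index 6 to index 7.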